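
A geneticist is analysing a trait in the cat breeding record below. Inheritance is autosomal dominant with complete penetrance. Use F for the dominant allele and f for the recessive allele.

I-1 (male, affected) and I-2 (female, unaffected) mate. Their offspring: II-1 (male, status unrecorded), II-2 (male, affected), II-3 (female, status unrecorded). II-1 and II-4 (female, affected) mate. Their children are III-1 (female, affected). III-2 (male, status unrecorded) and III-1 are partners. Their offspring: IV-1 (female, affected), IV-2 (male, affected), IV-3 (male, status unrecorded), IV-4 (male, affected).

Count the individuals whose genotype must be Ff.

1

Obligate heterozygotes: II-2 is affected so carries F and received f from I-2 (ff), so II-2 is Ff.
Every other individual is either homozygous by phenotype or has at least one consistent homozygous assignment, so the count is 1.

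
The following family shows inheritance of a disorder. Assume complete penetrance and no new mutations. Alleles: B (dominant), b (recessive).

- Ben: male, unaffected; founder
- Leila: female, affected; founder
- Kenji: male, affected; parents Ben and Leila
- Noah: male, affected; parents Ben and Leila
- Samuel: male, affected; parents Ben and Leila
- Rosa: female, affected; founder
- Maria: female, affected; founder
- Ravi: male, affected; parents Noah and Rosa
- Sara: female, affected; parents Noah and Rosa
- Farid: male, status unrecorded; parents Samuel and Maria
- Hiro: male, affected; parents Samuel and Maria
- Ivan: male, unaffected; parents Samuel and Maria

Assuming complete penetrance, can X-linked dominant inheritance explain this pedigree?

Yes

A consistent assignment under X-linked dominant exists: Ben X^b Y, Leila X^B X^B, Kenji X^B Y, Noah X^B Y, Samuel X^B Y, Rosa X^B X^B, Maria X^B X^b, Ravi X^B Y, Sara X^B X^B, Farid X^B Y, Hiro X^B Y, Ivan X^b Y.
In this assignment every recorded phenotype matches its genotype and every non-founder's genotype is obtainable from its parents' genotypes, so the pedigree is consistent.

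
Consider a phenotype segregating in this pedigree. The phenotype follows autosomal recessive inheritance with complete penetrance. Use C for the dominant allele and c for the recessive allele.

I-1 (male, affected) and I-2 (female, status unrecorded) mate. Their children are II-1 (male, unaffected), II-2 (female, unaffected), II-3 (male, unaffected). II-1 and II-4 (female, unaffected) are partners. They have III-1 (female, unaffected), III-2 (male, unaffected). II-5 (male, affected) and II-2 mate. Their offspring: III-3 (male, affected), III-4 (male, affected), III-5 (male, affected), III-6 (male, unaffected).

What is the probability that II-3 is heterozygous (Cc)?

1

II-3 is unaffected so carries C and received c from I-1 (cc), so II-3 is Cc, giving P(Cc) = 1.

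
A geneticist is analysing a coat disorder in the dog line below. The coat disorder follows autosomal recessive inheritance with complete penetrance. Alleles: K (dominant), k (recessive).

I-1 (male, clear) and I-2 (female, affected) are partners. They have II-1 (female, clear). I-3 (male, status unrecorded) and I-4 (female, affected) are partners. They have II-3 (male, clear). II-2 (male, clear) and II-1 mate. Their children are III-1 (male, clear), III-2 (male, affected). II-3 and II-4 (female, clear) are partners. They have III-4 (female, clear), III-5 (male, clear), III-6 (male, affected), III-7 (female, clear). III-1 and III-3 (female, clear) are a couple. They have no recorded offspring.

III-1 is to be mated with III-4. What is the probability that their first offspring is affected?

II-2 is clear so carries K and passed k to III-2 (kk), so II-2 is Kk.
II-1 is clear so carries K and received k from I-2 (kk), so II-1 is Kk.
III-1 is a clear offspring of II-2 (Kk) × II-1 (Kk), whose cross gives 1/4 KK : 1/2 Kk : 1/4 kk; conditioning on being clear, III-1 is KK with probability 1/3, Kk with probability 2/3.
II-3 is clear so carries K and received k from I-4 (kk), so II-3 is Kk.
II-4 is clear so carries K and passed k to III-6 (kk), so II-4 is Kk.
III-4 is a clear offspring of II-3 (Kk) × II-4 (Kk), whose cross gives 1/4 KK : 1/2 Kk : 1/4 kk; conditioning on being clear, III-4 is KK with probability 1/3, Kk with probability 2/3.
Summing over parental genotype combinations, P(offspring is affected) = 4/9·1/4 = 1/9.

1/9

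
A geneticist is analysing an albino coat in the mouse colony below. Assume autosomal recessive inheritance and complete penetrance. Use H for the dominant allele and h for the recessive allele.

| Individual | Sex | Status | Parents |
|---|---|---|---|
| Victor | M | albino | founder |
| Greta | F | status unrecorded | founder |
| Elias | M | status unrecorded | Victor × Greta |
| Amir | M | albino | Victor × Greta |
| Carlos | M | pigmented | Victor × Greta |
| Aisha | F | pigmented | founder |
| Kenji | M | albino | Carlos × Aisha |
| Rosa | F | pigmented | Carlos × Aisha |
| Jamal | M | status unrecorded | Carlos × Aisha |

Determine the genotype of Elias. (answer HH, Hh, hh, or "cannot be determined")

cannot be determined

Elias's phenotype is unrecorded, and no parent or child forces a single allele at both positions; consistent genotype assignments exist with Elias as Hh or hh.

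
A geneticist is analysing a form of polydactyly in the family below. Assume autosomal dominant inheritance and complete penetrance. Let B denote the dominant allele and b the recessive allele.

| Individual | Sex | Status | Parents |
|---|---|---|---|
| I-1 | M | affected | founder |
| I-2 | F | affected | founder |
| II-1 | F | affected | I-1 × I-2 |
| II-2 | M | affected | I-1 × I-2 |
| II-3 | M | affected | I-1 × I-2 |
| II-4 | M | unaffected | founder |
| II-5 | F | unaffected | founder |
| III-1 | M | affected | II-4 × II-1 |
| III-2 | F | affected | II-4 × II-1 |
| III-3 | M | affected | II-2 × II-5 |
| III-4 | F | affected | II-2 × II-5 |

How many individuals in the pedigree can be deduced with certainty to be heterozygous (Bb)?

Obligate heterozygotes: III-1 is affected so carries B and received b from II-4 (bb), so III-1 is Bb; III-2 is affected so carries B and received b from II-4 (bb), so III-2 is Bb; III-3 is affected so carries B and received b from II-5 (bb), so III-3 is Bb; III-4 is affected so carries B and received b from II-5 (bb), so III-4 is Bb.
Every other individual is either homozygous by phenotype or has at least one consistent homozygous assignment, so the count is 4.

4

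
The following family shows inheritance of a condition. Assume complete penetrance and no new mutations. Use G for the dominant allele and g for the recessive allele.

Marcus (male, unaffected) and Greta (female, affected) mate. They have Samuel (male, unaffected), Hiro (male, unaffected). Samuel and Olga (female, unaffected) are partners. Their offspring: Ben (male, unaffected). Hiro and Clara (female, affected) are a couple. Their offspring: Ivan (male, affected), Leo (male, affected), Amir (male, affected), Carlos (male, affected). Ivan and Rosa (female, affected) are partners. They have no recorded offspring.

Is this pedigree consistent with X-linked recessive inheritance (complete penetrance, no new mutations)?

Under X-linked recessive, Samuel (unaffected, male) cannot arise from Marcus (unaffected) × Greta (affected).

No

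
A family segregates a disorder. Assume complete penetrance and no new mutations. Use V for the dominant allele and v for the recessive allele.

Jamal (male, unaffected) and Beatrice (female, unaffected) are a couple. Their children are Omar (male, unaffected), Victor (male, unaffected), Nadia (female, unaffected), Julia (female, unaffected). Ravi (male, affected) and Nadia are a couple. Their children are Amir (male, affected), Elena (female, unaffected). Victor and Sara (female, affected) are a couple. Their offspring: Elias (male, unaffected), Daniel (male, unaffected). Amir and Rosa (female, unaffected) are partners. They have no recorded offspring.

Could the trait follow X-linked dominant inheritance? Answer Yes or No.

No

Under X-linked dominant, Amir (affected, male) cannot arise from Ravi (affected) × Nadia (unaffected).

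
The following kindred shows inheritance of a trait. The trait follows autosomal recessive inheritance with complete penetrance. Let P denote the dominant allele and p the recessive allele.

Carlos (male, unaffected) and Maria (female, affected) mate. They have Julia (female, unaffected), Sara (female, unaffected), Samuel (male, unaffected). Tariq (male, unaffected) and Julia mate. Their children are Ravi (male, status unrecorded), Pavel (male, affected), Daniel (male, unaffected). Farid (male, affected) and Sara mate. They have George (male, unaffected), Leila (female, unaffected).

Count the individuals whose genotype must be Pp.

6

Obligate heterozygotes: Julia is unaffected so carries P and received p from Maria (pp), so Julia is Pp; Sara is unaffected so carries P and received p from Maria (pp), so Sara is Pp; Samuel is unaffected so carries P and received p from Maria (pp), so Samuel is Pp; Tariq is unaffected so carries P and passed p to Pavel (pp), so Tariq is Pp; George is unaffected so carries P and received p from Farid (pp), so George is Pp; Leila is unaffected so carries P and received p from Farid (pp), so Leila is Pp.
Every other individual is either homozygous by phenotype or has at least one consistent homozygous assignment, so the count is 6.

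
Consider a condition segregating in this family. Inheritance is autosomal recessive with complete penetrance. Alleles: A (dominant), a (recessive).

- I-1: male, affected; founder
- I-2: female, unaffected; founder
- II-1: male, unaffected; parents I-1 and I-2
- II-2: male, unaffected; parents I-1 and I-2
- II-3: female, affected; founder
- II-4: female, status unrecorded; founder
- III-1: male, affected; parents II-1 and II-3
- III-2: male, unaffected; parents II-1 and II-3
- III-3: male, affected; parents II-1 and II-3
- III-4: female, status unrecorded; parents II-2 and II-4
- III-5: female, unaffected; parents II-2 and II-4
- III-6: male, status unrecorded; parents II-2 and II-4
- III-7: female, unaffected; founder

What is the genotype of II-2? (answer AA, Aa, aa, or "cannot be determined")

Aa

From phenotype alone, II-2 is AA or Aa.
II-2 is unaffected so carries A and received a from I-1 (aa), so II-2 is Aa.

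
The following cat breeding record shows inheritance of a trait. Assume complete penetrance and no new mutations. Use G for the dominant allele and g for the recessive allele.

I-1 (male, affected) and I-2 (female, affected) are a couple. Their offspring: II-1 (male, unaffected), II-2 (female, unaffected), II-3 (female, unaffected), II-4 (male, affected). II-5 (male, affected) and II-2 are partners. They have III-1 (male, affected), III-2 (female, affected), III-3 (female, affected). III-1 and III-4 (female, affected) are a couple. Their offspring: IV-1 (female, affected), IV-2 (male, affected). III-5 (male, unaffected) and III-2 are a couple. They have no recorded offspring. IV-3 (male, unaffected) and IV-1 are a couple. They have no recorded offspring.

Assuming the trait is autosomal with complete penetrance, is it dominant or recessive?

dominant

I-1 and I-2 are both affected yet have an unaffected child II-1. Under a recessive model two affected parents are homozygous and every child would be affected, so the trait cannot be recessive.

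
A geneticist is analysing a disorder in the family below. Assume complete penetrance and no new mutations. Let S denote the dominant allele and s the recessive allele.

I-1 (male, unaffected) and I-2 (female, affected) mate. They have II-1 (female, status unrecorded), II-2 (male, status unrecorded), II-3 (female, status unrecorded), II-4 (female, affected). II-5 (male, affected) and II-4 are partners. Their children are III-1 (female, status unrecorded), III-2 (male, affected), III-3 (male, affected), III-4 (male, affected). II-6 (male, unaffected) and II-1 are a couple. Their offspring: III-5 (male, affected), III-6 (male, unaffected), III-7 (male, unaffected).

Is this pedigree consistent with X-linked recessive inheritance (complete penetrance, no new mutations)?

Under X-linked recessive, II-4 (affected, female) cannot arise from I-1 (unaffected) × I-2 (affected).

No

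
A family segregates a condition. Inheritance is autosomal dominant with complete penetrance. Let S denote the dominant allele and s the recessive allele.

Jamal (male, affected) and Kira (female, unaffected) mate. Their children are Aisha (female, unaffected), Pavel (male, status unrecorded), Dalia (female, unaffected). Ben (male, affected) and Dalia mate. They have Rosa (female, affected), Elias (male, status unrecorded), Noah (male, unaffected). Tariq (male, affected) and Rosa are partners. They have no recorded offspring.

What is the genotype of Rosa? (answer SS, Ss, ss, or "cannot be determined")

From phenotype alone, Rosa is SS or Ss.
Rosa is affected so carries S and received s from Dalia (ss), so Rosa is Ss.

Ss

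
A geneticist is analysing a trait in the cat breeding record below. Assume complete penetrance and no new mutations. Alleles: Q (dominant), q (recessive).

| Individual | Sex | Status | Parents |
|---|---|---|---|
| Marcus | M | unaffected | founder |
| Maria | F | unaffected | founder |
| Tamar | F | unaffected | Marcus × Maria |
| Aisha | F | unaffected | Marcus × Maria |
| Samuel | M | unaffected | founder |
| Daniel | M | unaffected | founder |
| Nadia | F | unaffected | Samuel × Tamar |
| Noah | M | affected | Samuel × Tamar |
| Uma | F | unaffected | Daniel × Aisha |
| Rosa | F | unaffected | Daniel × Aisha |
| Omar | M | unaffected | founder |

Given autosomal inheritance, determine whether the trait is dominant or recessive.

Samuel and Tamar are both unaffected yet have an affected child Noah. Under dominance, an affected child requires at least one affected parent, so the trait cannot be dominant.

recessive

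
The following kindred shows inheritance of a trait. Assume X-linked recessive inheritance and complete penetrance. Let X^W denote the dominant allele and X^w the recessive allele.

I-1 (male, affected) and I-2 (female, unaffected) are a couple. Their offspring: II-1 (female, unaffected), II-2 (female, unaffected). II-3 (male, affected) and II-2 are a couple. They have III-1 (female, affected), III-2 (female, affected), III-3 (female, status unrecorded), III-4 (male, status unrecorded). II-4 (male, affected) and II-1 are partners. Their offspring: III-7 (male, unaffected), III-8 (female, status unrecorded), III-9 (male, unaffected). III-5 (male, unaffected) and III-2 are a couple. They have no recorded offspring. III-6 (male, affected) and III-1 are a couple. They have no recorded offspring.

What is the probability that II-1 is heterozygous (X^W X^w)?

II-1 is unaffected so carries W and received w from I-1 (X^w Y), so II-1 is X^W X^w, giving P(X^W X^w) = 1.

1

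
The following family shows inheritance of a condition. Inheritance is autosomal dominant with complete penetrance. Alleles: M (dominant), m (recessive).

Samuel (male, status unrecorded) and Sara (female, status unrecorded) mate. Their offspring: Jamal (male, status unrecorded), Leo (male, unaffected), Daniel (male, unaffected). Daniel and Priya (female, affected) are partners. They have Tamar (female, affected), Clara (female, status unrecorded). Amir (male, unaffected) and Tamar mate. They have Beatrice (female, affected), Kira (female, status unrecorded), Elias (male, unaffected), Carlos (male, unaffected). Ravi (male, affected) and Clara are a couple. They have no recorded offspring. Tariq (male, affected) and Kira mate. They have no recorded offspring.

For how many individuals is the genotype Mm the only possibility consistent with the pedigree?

Obligate heterozygotes: Tamar is affected so carries M and received m from Daniel (mm), so Tamar is Mm; Beatrice is affected so carries M and received m from Amir (mm), so Beatrice is Mm.
Every other individual is either homozygous by phenotype or has at least one consistent homozygous assignment, so the count is 2.

2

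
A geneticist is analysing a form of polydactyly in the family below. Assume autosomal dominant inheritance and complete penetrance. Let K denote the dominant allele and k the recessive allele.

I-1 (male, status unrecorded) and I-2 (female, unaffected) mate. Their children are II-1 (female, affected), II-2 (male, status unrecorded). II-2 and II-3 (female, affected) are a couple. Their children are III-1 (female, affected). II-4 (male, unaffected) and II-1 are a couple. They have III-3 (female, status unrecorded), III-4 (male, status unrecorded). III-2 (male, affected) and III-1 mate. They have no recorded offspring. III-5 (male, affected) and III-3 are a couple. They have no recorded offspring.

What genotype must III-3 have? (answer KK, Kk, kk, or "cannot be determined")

III-3's phenotype is unrecorded, and no parent or child forces a single allele at both positions; consistent genotype assignments exist with III-3 as Kk or kk.

cannot be determined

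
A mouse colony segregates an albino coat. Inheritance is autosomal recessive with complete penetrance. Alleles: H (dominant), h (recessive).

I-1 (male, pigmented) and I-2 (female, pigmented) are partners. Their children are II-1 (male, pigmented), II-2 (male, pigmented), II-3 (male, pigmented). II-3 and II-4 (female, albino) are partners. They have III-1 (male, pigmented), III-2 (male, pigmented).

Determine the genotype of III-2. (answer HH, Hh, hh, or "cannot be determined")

Hh

From phenotype alone, III-2 is HH or Hh.
III-2 is pigmented so carries H and received h from II-4 (hh), so III-2 is Hh.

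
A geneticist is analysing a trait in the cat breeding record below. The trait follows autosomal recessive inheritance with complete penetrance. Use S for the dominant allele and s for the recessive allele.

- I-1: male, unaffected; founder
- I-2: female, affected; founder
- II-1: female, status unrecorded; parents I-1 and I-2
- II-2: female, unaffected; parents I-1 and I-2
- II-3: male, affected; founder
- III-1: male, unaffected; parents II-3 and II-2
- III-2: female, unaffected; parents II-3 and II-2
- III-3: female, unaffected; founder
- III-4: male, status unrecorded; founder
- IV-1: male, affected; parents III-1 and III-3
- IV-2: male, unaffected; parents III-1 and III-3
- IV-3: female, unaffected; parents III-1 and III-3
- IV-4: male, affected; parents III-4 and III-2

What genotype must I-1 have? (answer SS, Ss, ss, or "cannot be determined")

I-1's phenotype allows SS or Ss, and no parent or child forces a single allele at both positions; consistent genotype assignments exist with I-1 as SS or Ss.

cannot be determined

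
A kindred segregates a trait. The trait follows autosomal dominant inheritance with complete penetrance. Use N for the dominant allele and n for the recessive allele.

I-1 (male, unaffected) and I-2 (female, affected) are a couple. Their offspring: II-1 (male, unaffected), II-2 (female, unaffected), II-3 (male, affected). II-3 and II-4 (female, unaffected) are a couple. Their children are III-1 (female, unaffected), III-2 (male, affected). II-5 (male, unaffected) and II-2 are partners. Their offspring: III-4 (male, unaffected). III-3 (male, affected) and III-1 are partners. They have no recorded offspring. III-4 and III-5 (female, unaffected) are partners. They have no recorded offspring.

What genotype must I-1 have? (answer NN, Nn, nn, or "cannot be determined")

I-1 is unaffected, so I-1 is nn.

nn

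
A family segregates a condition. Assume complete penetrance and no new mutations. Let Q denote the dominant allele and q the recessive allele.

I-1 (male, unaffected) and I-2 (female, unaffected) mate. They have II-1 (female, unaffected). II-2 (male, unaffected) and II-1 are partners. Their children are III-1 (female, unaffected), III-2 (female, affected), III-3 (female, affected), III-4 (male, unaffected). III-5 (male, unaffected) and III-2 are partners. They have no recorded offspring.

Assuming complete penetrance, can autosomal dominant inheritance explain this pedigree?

No

Under autosomal dominant, III-2 (affected, female) cannot arise from II-2 (unaffected) × II-1 (unaffected).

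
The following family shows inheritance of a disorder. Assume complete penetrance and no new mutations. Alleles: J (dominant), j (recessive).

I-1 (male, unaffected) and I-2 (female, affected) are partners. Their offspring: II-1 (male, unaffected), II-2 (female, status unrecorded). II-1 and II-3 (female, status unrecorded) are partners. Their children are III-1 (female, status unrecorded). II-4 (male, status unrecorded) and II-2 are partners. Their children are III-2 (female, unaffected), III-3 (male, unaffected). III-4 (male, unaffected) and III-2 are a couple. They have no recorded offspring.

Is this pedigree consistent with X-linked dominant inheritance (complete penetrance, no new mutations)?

Yes

A consistent assignment under X-linked dominant exists: I-1 X^j Y, I-2 X^J X^j, II-1 X^j Y, II-2 X^J X^j, II-3 X^J X^J, II-4 X^j Y, III-1 X^J X^j, III-2 X^j X^j, III-3 X^j Y, III-4 X^j Y.
In this assignment every recorded phenotype matches its genotype and every non-founder's genotype is obtainable from its parents' genotypes, so the pedigree is consistent.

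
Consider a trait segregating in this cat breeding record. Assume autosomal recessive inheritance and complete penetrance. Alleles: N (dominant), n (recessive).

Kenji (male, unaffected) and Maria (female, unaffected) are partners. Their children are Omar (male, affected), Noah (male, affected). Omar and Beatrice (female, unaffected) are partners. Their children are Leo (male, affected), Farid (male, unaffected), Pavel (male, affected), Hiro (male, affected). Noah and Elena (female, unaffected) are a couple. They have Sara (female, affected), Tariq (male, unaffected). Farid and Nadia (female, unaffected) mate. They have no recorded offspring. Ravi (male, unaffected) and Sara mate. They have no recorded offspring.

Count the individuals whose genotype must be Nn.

6

Obligate heterozygotes: Kenji is unaffected so carries N and passed n to Omar (nn), so Kenji is Nn; Maria is unaffected so carries N and passed n to Omar (nn), so Maria is Nn; Beatrice is unaffected so carries N and passed n to Leo (nn), so Beatrice is Nn; Elena is unaffected so carries N and passed n to Sara (nn), so Elena is Nn; Farid is unaffected so carries N and received n from Omar (nn), so Farid is Nn; Tariq is unaffected so carries N and received n from Noah (nn), so Tariq is Nn.
Every other individual is either homozygous by phenotype or has at least one consistent homozygous assignment, so the count is 6.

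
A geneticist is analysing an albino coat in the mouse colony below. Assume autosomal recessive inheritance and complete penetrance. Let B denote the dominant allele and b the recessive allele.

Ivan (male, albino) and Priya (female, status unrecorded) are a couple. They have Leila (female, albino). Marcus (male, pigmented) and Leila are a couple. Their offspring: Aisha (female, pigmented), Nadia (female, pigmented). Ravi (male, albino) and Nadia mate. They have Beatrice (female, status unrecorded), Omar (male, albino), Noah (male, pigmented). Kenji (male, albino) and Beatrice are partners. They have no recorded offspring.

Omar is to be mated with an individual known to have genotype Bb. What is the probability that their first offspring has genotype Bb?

1/2

Omar is albino, so Omar is bb.
The cross gives 1/2 Bb : 1/2 bb, so P(offspring has genotype Bb) = 1/2.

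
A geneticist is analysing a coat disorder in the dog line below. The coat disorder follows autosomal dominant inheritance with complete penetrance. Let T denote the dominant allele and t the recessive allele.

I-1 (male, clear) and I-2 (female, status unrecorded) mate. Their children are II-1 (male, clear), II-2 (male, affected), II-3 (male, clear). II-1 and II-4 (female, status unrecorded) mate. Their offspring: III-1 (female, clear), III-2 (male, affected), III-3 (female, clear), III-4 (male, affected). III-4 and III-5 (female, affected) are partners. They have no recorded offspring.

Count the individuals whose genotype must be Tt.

Obligate heterozygotes: I-2 passed T to II-2 (Tt, whose t came from I-1) and passed t to II-1 (tt), so I-2 is Tt; II-2 is affected so carries T and received t from I-1 (tt), so II-2 is Tt; II-4 passed T to III-2 (Tt, whose t came from II-1) and passed t to III-1 (tt), so II-4 is Tt; III-2 is affected so carries T and received t from II-1 (tt), so III-2 is Tt; III-4 is affected so carries T and received t from II-1 (tt), so III-4 is Tt.
Every other individual is either homozygous by phenotype or has at least one consistent homozygous assignment, so the count is 5.

5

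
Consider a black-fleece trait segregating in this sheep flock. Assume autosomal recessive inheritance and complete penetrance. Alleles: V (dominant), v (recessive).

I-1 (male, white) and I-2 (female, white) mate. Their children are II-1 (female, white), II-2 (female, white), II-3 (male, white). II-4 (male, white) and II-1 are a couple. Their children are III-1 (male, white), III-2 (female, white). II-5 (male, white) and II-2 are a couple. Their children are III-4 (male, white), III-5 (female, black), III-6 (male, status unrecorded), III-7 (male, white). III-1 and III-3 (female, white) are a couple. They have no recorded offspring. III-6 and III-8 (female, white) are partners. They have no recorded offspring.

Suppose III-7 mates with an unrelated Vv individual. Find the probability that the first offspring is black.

1/6

II-5 is white so carries V and passed v to III-5 (vv), so II-5 is Vv.
II-2 is white so carries V and passed v to III-5 (vv), so II-2 is Vv.
III-7 is a white offspring of II-5 (Vv) × II-2 (Vv), whose cross gives 1/4 VV : 1/2 Vv : 1/4 vv; conditioning on being white, III-7 is VV with probability 1/3, Vv with probability 2/3.
Summing over parental genotype combinations, P(offspring is black) = 2/3·1/4 = 1/6.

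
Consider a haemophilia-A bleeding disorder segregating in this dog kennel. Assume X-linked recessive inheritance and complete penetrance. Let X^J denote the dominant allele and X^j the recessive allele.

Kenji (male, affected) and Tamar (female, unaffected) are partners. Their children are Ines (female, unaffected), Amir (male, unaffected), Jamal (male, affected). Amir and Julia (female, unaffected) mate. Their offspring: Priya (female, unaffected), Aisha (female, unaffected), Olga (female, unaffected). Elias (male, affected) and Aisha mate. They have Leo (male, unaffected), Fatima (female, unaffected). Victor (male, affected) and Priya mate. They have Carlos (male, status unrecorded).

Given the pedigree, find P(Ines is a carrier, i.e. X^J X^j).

Ines is unaffected so carries J and received j from Kenji (X^j Y), so Ines is X^J X^j, giving P(X^J X^j) = 1.

1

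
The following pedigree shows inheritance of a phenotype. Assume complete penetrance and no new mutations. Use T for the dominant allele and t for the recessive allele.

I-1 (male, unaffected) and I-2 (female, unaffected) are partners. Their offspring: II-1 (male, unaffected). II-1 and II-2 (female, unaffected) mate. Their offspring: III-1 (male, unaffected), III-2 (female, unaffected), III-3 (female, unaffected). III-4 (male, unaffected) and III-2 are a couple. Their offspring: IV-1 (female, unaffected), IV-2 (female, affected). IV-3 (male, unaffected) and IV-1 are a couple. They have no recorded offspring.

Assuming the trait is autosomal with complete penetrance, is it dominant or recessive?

III-4 and III-2 are both unaffected yet have an affected child IV-2. Under dominance, an affected child requires at least one affected parent, so the trait cannot be dominant.

recessive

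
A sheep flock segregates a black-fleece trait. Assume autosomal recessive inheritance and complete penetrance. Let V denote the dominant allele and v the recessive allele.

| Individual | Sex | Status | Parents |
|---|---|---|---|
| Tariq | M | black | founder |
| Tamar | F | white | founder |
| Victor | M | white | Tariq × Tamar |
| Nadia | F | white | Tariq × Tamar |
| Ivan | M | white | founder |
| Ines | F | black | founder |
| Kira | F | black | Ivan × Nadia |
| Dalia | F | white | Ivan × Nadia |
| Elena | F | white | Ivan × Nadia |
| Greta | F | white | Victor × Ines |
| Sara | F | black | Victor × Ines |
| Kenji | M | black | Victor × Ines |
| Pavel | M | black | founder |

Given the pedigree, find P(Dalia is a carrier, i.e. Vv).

Ivan is white so carries V and passed v to Kira (vv), so Ivan is Vv.
Nadia is white so carries V and received v from Tariq (vv), so Nadia is Vv.
Their cross gives offspring ratios 1/4 VV : 1/2 Vv : 1/4 vv. Conditioning on Dalia being white, P(Vv) = 1/2 / 3/4 = 2/3.

2/3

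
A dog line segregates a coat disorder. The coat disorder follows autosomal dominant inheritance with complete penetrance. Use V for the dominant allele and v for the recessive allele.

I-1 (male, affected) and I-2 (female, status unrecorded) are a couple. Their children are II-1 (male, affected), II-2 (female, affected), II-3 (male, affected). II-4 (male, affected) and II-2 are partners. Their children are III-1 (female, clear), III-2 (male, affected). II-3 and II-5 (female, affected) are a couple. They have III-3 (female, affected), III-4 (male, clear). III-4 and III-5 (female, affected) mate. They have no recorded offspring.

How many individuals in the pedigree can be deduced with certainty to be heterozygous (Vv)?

Obligate heterozygotes: II-2 is affected so carries V and passed v to III-1 (vv), so II-2 is Vv; II-3 is affected so carries V and passed v to III-4 (vv), so II-3 is Vv; II-4 is affected so carries V and passed v to III-1 (vv), so II-4 is Vv; II-5 is affected so carries V and passed v to III-4 (vv), so II-5 is Vv.
Every other individual is either homozygous by phenotype or has at least one consistent homozygous assignment, so the count is 4.

4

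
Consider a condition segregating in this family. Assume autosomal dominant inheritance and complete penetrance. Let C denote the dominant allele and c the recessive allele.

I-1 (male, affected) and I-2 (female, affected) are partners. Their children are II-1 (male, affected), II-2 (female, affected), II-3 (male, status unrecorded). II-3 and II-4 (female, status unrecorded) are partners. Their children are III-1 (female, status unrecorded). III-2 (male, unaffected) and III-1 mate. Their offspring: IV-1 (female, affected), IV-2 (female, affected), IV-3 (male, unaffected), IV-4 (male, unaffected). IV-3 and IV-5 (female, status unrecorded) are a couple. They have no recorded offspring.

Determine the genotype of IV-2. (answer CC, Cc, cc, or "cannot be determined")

From phenotype alone, IV-2 is CC or Cc.
IV-2 is affected so carries C and received c from III-2 (cc), so IV-2 is Cc.

Cc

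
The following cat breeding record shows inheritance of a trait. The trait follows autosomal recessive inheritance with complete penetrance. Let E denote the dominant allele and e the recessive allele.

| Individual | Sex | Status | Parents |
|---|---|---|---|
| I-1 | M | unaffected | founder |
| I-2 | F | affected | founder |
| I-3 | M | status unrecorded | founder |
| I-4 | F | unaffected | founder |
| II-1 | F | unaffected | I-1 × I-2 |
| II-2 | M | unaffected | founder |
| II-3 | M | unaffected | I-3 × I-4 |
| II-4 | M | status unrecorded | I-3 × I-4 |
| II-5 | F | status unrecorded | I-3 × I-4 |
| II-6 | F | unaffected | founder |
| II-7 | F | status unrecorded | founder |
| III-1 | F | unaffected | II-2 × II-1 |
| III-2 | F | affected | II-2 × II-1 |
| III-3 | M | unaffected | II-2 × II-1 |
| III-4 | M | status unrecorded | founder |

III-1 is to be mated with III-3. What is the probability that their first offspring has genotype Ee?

4/9

II-2 is unaffected so carries E and passed e to III-2 (ee), so II-2 is Ee.
II-1 is unaffected so carries E and received e from I-2 (ee), so II-1 is Ee.
III-1 is an unaffected offspring of II-2 (Ee) × II-1 (Ee), whose cross gives 1/4 EE : 1/2 Ee : 1/4 ee; conditioning on being unaffected, III-1 is EE with probability 1/3, Ee with probability 2/3.
III-3 is an unaffected offspring of II-2 (Ee) × II-1 (Ee), whose cross gives 1/4 EE : 1/2 Ee : 1/4 ee; conditioning on being unaffected, III-3 is EE with probability 1/3, Ee with probability 2/3.
Summing over parental genotype combinations, P(offspring has genotype Ee) = 2/9·1/2 + 2/9·1/2 + 4/9·1/2 = 4/9.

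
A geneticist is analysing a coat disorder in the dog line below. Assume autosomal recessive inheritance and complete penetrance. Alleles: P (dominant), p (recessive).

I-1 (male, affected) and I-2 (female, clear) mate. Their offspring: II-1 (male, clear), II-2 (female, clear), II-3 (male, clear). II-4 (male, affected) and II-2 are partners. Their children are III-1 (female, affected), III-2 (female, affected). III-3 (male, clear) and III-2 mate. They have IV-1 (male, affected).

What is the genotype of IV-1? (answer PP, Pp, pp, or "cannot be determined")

pp

IV-1 is affected, so IV-1 is pp.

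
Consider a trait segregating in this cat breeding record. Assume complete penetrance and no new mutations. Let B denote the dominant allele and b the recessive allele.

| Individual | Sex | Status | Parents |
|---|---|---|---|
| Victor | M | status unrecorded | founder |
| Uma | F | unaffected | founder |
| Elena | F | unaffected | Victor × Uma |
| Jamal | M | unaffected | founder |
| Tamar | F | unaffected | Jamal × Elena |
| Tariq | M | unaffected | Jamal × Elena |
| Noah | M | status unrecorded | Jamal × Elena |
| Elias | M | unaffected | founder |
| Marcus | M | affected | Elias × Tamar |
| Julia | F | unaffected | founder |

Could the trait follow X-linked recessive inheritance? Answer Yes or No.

Yes

A consistent assignment under X-linked recessive exists: Victor X^B Y, Uma X^B X^b, Elena X^B X^b, Jamal X^B Y, Tamar X^B X^b, Tariq X^B Y, Noah X^B Y, Elias X^B Y, Marcus X^b Y, Julia X^B X^B.
In this assignment every recorded phenotype matches its genotype and every non-founder's genotype is obtainable from its parents' genotypes, so the pedigree is consistent.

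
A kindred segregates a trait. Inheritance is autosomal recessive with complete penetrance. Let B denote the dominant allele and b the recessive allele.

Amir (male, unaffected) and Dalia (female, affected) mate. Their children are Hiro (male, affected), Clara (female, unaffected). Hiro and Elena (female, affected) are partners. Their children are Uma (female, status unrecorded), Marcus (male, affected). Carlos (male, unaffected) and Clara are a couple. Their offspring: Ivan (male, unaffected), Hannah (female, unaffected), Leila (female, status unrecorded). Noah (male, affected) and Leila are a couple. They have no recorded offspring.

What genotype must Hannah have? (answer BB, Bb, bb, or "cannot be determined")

cannot be determined

Hannah's phenotype allows BB or Bb, and no parent or child forces a single allele at both positions; consistent genotype assignments exist with Hannah as BB or Bb.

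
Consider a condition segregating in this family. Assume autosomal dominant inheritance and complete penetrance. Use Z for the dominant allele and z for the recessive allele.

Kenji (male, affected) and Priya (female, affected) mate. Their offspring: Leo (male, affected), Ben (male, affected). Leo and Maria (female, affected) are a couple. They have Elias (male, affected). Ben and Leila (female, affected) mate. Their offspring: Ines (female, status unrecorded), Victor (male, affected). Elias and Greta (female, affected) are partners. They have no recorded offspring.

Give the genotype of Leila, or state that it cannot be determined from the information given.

Leila's phenotype allows ZZ or Zz, and no parent or child forces a single allele at both positions; consistent genotype assignments exist with Leila as ZZ or Zz.

cannot be determined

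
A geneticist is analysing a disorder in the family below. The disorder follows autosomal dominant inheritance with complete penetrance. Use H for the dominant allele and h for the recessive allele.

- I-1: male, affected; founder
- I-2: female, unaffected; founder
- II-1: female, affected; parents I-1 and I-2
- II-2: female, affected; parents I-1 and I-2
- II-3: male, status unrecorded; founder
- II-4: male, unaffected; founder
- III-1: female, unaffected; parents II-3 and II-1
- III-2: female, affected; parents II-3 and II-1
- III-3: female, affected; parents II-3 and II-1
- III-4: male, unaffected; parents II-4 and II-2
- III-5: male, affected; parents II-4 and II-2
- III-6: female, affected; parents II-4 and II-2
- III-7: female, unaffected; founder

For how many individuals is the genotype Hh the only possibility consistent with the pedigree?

Obligate heterozygotes: II-1 is affected so carries H and received h from I-2 (hh), so II-1 is Hh; II-2 is affected so carries H and received h from I-2 (hh), so II-2 is Hh; III-5 is affected so carries H and received h from II-4 (hh), so III-5 is Hh; III-6 is affected so carries H and received h from II-4 (hh), so III-6 is Hh.
Every other individual is either homozygous by phenotype or has at least one consistent homozygous assignment, so the count is 4.

4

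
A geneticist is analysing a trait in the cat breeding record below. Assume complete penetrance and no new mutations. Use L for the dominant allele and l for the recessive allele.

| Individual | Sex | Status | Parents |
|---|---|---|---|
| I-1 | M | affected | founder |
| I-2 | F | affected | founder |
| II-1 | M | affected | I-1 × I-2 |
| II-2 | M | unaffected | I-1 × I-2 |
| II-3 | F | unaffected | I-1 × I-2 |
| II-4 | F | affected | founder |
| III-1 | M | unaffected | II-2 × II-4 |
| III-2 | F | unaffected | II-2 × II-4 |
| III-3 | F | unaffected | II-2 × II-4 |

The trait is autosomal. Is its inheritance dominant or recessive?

I-1 and I-2 are both affected yet have an unaffected child II-2. Under a recessive model two affected parents are homozygous and every child would be affected, so the trait cannot be recessive.

dominant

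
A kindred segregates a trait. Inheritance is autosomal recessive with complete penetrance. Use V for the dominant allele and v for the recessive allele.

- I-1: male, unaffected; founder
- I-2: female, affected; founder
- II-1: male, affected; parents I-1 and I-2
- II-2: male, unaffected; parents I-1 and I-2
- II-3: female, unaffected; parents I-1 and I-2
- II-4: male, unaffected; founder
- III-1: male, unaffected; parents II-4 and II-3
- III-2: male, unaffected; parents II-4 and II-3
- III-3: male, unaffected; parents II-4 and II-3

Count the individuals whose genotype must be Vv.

3

Obligate heterozygotes: I-1 is unaffected so carries V and passed v to II-1 (vv), so I-1 is Vv; II-2 is unaffected so carries V and received v from I-2 (vv), so II-2 is Vv; II-3 is unaffected so carries V and received v from I-2 (vv), so II-3 is Vv.
Every other individual is either homozygous by phenotype or has at least one consistent homozygous assignment, so the count is 3.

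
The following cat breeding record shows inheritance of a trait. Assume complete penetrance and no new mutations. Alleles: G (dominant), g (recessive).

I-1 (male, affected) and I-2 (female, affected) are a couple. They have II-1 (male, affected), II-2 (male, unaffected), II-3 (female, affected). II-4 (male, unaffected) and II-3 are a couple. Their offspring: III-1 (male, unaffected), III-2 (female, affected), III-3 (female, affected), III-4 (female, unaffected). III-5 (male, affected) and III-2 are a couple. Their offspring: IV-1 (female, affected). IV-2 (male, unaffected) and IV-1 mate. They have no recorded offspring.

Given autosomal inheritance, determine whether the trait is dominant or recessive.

dominant

I-1 and I-2 are both affected yet have an unaffected child II-2. Under a recessive model two affected parents are homozygous and every child would be affected, so the trait cannot be recessive.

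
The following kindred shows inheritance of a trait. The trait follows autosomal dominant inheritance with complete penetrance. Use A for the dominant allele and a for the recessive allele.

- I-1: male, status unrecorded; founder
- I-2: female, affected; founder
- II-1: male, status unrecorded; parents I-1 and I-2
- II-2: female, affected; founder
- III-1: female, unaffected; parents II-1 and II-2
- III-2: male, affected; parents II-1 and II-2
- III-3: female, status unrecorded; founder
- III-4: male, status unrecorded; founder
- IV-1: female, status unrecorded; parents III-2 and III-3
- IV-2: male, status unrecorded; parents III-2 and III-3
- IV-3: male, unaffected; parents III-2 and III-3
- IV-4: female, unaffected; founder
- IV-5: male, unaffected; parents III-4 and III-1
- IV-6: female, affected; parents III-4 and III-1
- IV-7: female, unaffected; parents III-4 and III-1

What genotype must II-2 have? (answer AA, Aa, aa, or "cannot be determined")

From phenotype alone, II-2 is AA or Aa.
II-2 is affected so carries A and passed a to III-1 (aa), so II-2 is Aa.

Aa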